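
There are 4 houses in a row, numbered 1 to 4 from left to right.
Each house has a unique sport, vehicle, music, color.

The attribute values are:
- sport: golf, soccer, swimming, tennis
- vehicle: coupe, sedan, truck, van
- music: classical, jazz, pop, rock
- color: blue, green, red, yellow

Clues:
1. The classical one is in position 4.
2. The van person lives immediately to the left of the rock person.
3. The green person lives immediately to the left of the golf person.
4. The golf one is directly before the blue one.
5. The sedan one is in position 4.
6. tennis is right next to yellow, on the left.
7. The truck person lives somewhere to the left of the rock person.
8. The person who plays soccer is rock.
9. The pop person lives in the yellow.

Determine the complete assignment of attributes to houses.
Solution:

House | Sport | Vehicle | Music | Color
---------------------------------------
  1   | tennis | truck | jazz | green
  2   | golf | van | pop | yellow
  3   | soccer | coupe | rock | blue
  4   | swimming | sedan | classical | red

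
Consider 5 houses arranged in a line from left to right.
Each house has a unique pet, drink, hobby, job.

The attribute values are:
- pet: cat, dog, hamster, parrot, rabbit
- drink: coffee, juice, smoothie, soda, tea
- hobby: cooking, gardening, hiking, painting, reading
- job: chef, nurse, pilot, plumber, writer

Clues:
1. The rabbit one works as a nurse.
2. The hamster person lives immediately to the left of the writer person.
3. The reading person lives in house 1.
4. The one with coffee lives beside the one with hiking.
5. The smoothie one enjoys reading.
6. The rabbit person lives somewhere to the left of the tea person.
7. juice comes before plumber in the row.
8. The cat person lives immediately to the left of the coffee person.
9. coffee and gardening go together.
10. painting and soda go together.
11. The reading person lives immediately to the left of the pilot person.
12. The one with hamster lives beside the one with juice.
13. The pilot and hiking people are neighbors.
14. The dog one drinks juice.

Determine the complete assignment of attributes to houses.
Solution:

House | Pet | Drink | Hobby | Job
---------------------------------
  1   | cat | smoothie | reading | chef
  2   | hamster | coffee | gardening | pilot
  3   | dog | juice | hiking | writer
  4   | rabbit | soda | painting | nurse
  5   | parrot | tea | cooking | plumber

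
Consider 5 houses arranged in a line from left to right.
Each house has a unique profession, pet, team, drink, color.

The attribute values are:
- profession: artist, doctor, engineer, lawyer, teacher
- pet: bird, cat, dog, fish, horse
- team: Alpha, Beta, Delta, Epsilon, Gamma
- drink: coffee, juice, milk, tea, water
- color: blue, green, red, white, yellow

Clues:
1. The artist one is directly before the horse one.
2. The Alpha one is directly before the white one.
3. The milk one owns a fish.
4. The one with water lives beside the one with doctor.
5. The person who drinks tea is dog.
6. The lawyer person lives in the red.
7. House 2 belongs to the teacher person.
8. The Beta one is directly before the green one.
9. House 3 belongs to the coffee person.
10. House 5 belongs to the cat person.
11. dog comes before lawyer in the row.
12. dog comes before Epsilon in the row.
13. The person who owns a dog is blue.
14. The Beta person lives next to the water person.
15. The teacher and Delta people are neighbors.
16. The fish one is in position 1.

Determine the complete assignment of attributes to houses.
Solution:

House | Profession | Pet | Team | Drink | Color
-----------------------------------------------
  1   | artist | fish | Beta | milk | yellow
  2   | teacher | horse | Alpha | water | green
  3   | doctor | bird | Delta | coffee | white
  4   | engineer | dog | Gamma | tea | blue
  5   | lawyer | cat | Epsilon | juice | red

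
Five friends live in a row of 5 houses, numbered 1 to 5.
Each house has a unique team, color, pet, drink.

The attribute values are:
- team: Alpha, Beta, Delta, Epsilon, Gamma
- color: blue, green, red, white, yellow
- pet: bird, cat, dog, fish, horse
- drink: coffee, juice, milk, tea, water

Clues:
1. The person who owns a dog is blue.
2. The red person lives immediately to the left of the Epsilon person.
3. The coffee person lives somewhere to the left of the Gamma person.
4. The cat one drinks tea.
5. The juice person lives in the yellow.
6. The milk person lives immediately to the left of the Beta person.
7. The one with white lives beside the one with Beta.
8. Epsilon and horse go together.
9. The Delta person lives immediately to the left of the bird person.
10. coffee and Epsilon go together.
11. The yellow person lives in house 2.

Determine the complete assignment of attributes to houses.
Solution:

House | Team | Color | Pet | Drink
----------------------------------
  1   | Delta | white | fish | milk
  2   | Beta | yellow | bird | juice
  3   | Alpha | red | cat | tea
  4   | Epsilon | green | horse | coffee
  5   | Gamma | blue | dog | water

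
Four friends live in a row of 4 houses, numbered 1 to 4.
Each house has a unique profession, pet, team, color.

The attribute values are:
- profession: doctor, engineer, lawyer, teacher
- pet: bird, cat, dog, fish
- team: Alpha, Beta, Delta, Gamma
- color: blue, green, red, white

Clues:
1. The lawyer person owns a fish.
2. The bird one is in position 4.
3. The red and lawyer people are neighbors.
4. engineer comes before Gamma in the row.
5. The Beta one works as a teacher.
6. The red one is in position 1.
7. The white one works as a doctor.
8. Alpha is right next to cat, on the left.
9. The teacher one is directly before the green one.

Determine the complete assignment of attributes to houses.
Solution:

House | Profession | Pet | Team | Color
---------------------------------------
  1   | teacher | dog | Beta | red
  2   | lawyer | fish | Alpha | green
  3   | engineer | cat | Delta | blue
  4   | doctor | bird | Gamma | white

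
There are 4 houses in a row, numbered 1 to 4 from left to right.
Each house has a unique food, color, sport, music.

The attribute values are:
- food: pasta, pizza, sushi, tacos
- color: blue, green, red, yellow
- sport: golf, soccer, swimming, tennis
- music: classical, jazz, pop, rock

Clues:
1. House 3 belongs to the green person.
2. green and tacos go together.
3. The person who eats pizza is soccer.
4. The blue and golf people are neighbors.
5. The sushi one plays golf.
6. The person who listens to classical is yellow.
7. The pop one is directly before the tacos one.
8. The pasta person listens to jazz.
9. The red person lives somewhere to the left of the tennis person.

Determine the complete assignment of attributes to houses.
Solution:

House | Food | Color | Sport | Music
------------------------------------
  1   | pasta | blue | swimming | jazz
  2   | sushi | red | golf | pop
  3   | tacos | green | tennis | rock
  4   | pizza | yellow | soccer | classical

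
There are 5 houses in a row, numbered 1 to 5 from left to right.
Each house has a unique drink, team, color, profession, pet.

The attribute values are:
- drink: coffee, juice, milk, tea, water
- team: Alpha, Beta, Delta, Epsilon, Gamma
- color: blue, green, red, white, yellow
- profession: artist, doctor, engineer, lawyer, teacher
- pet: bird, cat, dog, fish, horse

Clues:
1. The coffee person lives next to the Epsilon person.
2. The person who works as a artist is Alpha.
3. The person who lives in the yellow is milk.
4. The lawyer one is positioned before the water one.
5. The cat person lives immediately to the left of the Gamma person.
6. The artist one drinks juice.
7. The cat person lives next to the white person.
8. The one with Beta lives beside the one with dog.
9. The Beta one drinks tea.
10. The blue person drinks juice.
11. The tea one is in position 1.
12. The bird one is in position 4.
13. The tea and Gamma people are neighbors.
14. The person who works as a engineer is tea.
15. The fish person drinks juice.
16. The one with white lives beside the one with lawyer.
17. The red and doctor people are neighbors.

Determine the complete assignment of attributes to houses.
Solution:

House | Drink | Team | Color | Profession | Pet
-----------------------------------------------
  1   | tea | Beta | red | engineer | cat
  2   | coffee | Gamma | white | doctor | dog
  3   | milk | Epsilon | yellow | lawyer | horse
  4   | water | Delta | green | teacher | bird
  5   | juice | Alpha | blue | artist | fish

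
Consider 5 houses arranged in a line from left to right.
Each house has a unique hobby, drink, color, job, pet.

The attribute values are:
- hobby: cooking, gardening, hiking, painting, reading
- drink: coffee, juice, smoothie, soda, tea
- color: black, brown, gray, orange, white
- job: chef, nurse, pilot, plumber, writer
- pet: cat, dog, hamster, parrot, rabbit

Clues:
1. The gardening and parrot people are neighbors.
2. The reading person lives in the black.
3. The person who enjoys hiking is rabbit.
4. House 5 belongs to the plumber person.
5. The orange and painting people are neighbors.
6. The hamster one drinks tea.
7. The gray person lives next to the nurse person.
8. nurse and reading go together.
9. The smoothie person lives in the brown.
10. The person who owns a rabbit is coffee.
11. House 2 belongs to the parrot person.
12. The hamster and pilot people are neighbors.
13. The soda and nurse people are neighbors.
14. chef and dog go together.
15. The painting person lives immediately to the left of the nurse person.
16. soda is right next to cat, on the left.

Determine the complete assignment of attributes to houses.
Solution:

House | Hobby | Drink | Color | Job | Pet
-----------------------------------------
  1   | gardening | tea | orange | writer | hamster
  2   | painting | soda | gray | pilot | parrot
  3   | reading | juice | black | nurse | cat
  4   | cooking | smoothie | brown | chef | dog
  5   | hiking | coffee | white | plumber | rabbit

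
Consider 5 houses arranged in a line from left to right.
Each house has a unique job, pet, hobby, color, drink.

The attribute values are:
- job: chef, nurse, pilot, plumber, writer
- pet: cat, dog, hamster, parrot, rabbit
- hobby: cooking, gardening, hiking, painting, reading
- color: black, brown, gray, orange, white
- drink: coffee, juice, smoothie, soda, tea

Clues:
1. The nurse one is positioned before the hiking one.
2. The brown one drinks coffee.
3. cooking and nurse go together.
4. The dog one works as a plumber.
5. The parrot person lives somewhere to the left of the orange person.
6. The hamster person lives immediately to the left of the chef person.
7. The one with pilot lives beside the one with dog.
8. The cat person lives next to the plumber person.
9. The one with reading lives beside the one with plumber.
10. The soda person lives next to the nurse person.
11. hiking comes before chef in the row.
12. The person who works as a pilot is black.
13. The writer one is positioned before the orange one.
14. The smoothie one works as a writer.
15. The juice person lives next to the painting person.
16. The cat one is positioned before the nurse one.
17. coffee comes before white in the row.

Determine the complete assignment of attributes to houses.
Solution:

House | Job | Pet | Hobby | Color | Drink
-----------------------------------------
  1   | pilot | cat | reading | black | juice
  2   | plumber | dog | painting | gray | soda
  3   | nurse | parrot | cooking | brown | coffee
  4   | writer | hamster | hiking | white | smoothie
  5   | chef | rabbit | gardening | orange | tea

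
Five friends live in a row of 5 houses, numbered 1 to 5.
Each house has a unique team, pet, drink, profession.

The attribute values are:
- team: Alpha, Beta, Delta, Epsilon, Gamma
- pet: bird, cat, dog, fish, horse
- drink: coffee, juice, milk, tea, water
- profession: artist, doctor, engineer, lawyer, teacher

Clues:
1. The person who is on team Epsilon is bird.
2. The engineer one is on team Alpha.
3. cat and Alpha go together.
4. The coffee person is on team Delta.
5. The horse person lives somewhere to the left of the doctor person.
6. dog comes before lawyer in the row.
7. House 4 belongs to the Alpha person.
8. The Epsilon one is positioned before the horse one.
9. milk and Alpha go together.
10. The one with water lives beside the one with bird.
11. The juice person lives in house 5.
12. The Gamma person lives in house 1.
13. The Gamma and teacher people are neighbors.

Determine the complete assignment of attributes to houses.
Solution:

House | Team | Pet | Drink | Profession
---------------------------------------
  1   | Gamma | dog | water | artist
  2   | Epsilon | bird | tea | teacher
  3   | Delta | horse | coffee | lawyer
  4   | Alpha | cat | milk | engineer
  5   | Beta | fish | juice | doctor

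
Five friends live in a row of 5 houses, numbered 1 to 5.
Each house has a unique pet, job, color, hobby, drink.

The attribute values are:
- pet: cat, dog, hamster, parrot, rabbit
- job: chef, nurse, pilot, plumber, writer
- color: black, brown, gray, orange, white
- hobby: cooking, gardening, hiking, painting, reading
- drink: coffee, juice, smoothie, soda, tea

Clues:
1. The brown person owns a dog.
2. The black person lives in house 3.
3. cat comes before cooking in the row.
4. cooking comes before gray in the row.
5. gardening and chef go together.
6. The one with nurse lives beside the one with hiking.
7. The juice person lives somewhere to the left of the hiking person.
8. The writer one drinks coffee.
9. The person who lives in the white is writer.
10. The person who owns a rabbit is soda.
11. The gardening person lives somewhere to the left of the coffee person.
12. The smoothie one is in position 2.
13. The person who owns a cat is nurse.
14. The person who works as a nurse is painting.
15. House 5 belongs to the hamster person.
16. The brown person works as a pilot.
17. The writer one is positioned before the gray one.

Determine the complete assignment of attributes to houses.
Solution:

House | Pet | Job | Color | Hobby | Drink
-----------------------------------------
  1   | cat | nurse | orange | painting | juice
  2   | dog | pilot | brown | hiking | smoothie
  3   | rabbit | chef | black | gardening | soda
  4   | parrot | writer | white | cooking | coffee
  5   | hamster | plumber | gray | reading | tea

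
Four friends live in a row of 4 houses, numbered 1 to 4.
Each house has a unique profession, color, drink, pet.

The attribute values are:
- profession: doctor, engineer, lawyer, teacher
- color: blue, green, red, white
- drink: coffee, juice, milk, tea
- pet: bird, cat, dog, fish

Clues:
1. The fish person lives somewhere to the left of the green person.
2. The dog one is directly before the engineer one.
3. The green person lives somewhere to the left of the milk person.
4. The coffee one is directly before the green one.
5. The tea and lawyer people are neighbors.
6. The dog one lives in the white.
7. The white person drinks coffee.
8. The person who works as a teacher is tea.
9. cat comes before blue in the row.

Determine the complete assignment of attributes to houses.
Solution:

House | Profession | Color | Drink | Pet
----------------------------------------
  1   | teacher | red | tea | fish
  2   | lawyer | white | coffee | dog
  3   | engineer | green | juice | cat
  4   | doctor | blue | milk | bird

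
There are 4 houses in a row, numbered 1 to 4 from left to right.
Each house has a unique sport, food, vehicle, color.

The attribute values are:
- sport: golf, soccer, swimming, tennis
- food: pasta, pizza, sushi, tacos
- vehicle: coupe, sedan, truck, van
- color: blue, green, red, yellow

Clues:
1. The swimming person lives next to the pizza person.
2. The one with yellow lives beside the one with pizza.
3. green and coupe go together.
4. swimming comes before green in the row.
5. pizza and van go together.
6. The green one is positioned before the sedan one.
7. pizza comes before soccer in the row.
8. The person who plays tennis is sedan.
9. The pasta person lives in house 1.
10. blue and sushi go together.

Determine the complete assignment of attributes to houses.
Solution:

House | Sport | Food | Vehicle | Color
--------------------------------------
  1   | swimming | pasta | truck | yellow
  2   | golf | pizza | van | red
  3   | soccer | tacos | coupe | green
  4   | tennis | sushi | sedan | blue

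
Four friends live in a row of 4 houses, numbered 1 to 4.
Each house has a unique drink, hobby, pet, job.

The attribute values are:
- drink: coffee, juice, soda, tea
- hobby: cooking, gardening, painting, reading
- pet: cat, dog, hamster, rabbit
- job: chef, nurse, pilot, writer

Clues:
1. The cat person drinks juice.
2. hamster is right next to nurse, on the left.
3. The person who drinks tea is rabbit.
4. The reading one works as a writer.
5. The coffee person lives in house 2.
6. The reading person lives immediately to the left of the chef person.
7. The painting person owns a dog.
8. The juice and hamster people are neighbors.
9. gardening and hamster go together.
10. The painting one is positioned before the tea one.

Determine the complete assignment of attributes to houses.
Solution:

House | Drink | Hobby | Pet | Job
---------------------------------
  1   | juice | reading | cat | writer
  2   | coffee | gardening | hamster | chef
  3   | soda | painting | dog | nurse
  4   | tea | cooking | rabbit | pilot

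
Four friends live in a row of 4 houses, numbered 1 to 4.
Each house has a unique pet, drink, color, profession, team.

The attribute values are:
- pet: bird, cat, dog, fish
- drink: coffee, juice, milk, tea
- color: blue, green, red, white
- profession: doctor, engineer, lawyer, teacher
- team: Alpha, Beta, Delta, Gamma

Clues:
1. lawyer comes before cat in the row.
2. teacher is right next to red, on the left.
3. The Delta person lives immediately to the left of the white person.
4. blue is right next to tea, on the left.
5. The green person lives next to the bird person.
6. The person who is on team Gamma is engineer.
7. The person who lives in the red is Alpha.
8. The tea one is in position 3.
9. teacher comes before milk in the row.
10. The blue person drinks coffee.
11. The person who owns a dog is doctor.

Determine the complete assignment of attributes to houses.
Solution:

House | Pet | Drink | Color | Profession | Team
-----------------------------------------------
  1   | fish | juice | green | engineer | Gamma
  2   | bird | coffee | blue | lawyer | Delta
  3   | cat | tea | white | teacher | Beta
  4   | dog | milk | red | doctor | Alpha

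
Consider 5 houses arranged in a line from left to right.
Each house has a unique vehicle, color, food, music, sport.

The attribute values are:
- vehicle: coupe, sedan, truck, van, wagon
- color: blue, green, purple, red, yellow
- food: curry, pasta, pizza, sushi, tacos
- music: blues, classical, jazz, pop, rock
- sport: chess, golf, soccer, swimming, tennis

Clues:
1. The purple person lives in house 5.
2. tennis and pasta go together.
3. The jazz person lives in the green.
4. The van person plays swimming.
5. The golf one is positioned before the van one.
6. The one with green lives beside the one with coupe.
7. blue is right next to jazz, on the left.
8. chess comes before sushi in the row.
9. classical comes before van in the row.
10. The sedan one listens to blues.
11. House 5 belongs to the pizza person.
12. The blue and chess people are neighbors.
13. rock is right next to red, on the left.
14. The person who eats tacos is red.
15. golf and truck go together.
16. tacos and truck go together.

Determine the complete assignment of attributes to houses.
Solution:

House | Vehicle | Color | Food | Music | Sport
----------------------------------------------
  1   | sedan | blue | pasta | blues | tennis
  2   | wagon | green | curry | jazz | chess
  3   | coupe | yellow | sushi | rock | soccer
  4   | truck | red | tacos | classical | golf
  5   | van | purple | pizza | pop | swimming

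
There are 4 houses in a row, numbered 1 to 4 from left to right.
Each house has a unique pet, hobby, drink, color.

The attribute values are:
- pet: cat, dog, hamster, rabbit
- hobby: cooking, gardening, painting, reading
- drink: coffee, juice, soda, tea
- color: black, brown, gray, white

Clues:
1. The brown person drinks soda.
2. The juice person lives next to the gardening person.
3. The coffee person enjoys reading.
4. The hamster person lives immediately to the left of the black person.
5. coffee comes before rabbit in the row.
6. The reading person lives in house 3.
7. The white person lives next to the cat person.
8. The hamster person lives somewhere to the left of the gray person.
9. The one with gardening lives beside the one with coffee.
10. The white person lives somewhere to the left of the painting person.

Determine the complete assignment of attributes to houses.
Solution:

House | Pet | Hobby | Drink | Color
-----------------------------------
  1   | hamster | cooking | juice | white
  2   | cat | gardening | tea | black
  3   | dog | reading | coffee | gray
  4   | rabbit | painting | soda | brown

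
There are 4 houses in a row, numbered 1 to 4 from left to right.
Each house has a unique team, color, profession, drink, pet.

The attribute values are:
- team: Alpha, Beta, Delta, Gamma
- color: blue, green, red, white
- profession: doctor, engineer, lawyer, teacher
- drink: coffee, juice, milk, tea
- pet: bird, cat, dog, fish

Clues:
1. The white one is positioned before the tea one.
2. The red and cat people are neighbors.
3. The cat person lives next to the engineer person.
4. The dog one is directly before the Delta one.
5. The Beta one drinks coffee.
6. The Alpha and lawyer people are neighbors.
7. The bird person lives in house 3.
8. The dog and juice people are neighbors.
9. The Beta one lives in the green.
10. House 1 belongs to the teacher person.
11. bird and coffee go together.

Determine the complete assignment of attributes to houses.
Solution:

House | Team | Color | Profession | Drink | Pet
-----------------------------------------------
  1   | Alpha | red | teacher | milk | dog
  2   | Delta | white | lawyer | juice | cat
  3   | Beta | green | engineer | coffee | bird
  4   | Gamma | blue | doctor | tea | fish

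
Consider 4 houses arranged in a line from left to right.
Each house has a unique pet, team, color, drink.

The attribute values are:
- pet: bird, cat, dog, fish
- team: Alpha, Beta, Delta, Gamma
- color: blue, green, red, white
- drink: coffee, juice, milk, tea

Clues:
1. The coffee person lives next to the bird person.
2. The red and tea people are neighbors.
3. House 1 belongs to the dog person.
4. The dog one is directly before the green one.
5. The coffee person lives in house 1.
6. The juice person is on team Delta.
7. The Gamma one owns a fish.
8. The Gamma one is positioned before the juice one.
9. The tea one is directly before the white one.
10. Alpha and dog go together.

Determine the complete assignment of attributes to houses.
Solution:

House | Pet | Team | Color | Drink
----------------------------------
  1   | dog | Alpha | red | coffee
  2   | bird | Beta | green | tea
  3   | fish | Gamma | white | milk
  4   | cat | Delta | blue | juice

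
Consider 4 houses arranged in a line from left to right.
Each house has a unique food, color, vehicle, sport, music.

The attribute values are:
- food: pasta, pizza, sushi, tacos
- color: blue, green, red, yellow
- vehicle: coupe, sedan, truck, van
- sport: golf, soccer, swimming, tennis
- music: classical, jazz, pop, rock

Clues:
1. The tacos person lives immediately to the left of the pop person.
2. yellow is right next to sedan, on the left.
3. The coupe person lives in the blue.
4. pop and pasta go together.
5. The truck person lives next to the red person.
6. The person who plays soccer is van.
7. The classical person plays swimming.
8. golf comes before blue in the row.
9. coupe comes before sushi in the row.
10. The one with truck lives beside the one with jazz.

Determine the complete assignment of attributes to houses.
Solution:

House | Food | Color | Vehicle | Sport | Music
----------------------------------------------
  1   | pizza | yellow | truck | swimming | classical
  2   | tacos | red | sedan | golf | jazz
  3   | pasta | blue | coupe | tennis | pop
  4   | sushi | green | van | soccer | rock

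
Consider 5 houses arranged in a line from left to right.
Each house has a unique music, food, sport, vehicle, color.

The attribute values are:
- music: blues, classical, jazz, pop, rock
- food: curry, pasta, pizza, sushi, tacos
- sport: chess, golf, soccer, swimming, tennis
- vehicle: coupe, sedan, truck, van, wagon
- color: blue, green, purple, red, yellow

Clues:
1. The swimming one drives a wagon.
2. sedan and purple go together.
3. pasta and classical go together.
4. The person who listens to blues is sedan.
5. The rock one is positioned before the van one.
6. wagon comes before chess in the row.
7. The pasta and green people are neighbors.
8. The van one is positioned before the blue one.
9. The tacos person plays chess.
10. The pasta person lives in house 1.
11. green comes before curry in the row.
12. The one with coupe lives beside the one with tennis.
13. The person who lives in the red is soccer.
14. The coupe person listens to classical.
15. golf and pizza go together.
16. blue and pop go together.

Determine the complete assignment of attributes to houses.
Solution:

House | Music | Food | Sport | Vehicle | Color
----------------------------------------------
  1   | classical | pasta | soccer | coupe | red
  2   | rock | sushi | tennis | truck | green
  3   | jazz | pizza | golf | van | yellow
  4   | pop | curry | swimming | wagon | blue
  5   | blues | tacos | chess | sedan | purple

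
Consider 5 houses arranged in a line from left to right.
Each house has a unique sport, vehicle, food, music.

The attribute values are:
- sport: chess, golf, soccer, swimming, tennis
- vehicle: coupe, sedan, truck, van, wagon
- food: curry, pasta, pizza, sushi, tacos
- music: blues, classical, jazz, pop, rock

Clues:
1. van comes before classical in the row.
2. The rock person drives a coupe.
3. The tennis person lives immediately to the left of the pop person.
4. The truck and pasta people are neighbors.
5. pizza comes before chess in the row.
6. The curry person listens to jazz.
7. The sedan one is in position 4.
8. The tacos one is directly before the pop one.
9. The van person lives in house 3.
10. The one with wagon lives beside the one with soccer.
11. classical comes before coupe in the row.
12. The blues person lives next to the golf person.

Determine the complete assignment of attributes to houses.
Solution:

House | Sport | Vehicle | Food | Music
--------------------------------------
  1   | tennis | truck | tacos | blues
  2   | golf | wagon | pasta | pop
  3   | soccer | van | curry | jazz
  4   | swimming | sedan | pizza | classical
  5   | chess | coupe | sushi | rock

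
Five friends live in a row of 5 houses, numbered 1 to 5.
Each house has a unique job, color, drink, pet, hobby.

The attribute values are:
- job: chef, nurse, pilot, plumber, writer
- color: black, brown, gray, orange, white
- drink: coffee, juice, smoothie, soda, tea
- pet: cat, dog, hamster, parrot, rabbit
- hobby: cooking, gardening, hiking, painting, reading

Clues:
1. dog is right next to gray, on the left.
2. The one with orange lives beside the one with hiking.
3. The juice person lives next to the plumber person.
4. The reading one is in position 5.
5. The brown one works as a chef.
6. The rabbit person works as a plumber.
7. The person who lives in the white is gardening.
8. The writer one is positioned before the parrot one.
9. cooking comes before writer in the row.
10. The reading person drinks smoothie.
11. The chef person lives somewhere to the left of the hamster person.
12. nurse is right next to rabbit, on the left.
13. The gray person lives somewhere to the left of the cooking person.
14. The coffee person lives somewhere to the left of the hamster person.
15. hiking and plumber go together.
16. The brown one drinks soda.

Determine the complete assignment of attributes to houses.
Solution:

House | Job | Color | Drink | Pet | Hobby
-----------------------------------------
  1   | nurse | orange | juice | dog | painting
  2   | plumber | gray | coffee | rabbit | hiking
  3   | chef | brown | soda | cat | cooking
  4   | writer | white | tea | hamster | gardening
  5   | pilot | black | smoothie | parrot | reading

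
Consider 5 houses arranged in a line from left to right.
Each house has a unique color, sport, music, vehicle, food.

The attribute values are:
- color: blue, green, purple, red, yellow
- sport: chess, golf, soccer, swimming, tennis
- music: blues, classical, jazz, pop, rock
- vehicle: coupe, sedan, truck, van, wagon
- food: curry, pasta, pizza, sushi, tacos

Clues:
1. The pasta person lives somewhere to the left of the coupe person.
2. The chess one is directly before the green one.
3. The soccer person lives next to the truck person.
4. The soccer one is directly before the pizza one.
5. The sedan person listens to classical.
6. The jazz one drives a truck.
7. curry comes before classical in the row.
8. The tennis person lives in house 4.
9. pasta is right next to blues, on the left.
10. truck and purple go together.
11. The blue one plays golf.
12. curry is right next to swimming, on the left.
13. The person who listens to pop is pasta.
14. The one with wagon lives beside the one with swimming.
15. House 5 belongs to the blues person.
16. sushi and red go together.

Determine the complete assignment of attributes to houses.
Solution:

House | Color | Sport | Music | Vehicle | Food
----------------------------------------------
  1   | yellow | soccer | rock | wagon | curry
  2   | purple | swimming | jazz | truck | pizza
  3   | red | chess | classical | sedan | sushi
  4   | green | tennis | pop | van | pasta
  5   | blue | golf | blues | coupe | tacos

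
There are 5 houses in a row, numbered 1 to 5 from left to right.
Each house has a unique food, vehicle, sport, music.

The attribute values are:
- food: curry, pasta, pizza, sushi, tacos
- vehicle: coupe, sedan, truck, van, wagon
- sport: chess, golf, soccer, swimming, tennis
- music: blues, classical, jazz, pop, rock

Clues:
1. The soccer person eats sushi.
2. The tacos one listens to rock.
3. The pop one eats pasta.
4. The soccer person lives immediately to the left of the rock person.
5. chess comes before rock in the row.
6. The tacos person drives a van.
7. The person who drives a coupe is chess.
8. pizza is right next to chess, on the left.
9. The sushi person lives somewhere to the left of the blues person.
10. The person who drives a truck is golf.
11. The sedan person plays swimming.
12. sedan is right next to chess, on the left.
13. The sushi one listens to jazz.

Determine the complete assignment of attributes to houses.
Solution:

House | Food | Vehicle | Sport | Music
--------------------------------------
  1   | pizza | sedan | swimming | classical
  2   | pasta | coupe | chess | pop
  3   | sushi | wagon | soccer | jazz
  4   | tacos | van | tennis | rock
  5   | curry | truck | golf | blues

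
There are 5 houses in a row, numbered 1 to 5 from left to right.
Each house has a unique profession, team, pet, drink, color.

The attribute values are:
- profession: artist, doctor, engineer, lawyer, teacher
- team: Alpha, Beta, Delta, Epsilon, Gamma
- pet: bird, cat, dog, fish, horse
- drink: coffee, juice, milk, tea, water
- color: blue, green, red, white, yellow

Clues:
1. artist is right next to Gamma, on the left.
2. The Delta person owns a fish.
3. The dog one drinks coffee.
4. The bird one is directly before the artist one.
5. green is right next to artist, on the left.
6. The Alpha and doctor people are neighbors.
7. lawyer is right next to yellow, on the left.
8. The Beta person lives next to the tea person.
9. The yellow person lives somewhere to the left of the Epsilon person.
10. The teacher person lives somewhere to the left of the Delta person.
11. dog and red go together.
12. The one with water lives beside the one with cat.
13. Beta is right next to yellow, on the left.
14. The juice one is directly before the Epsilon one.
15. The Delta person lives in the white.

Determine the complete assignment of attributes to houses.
Solution:

House | Profession | Team | Pet | Drink | Color
-----------------------------------------------
  1   | lawyer | Beta | bird | water | green
  2   | artist | Alpha | cat | tea | yellow
  3   | doctor | Gamma | horse | juice | blue
  4   | teacher | Epsilon | dog | coffee | red
  5   | engineer | Delta | fish | milk | white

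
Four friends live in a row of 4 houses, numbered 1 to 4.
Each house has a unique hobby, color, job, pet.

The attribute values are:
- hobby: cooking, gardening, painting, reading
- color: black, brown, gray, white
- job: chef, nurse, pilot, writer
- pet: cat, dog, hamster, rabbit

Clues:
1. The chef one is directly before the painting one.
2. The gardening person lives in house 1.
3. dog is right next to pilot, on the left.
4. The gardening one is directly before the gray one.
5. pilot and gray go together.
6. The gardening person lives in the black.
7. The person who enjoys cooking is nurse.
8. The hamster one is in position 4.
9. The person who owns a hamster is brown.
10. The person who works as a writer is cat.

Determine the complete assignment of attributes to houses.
Solution:

House | Hobby | Color | Job | Pet
---------------------------------
  1   | gardening | black | chef | dog
  2   | painting | gray | pilot | rabbit
  3   | reading | white | writer | cat
  4   | cooking | brown | nurse | hamster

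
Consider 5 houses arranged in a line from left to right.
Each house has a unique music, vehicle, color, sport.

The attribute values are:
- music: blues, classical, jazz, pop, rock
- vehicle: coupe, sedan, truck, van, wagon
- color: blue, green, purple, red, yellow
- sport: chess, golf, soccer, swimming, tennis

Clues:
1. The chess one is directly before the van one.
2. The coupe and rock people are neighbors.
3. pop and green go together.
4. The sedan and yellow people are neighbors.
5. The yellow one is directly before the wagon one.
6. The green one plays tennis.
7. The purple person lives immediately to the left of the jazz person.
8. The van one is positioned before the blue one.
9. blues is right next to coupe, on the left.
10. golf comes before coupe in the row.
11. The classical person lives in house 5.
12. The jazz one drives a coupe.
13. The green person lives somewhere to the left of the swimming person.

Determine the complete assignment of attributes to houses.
Solution:

House | Music | Vehicle | Color | Sport
---------------------------------------
  1   | blues | sedan | purple | golf
  2   | jazz | coupe | yellow | soccer
  3   | rock | wagon | red | chess
  4   | pop | van | green | tennis
  5   | classical | truck | blue | swimming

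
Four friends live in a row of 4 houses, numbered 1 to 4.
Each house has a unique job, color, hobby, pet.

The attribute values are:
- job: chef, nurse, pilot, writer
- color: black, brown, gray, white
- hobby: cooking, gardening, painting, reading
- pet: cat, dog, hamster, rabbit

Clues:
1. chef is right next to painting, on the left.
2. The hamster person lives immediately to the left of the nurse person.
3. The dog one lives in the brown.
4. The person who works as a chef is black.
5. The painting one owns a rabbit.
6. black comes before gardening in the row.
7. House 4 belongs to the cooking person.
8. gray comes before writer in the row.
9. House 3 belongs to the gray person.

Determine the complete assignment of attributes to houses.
Solution:

House | Job | Color | Hobby | Pet
---------------------------------
  1   | chef | black | reading | hamster
  2   | nurse | white | painting | rabbit
  3   | pilot | gray | gardening | cat
  4   | writer | brown | cooking | dog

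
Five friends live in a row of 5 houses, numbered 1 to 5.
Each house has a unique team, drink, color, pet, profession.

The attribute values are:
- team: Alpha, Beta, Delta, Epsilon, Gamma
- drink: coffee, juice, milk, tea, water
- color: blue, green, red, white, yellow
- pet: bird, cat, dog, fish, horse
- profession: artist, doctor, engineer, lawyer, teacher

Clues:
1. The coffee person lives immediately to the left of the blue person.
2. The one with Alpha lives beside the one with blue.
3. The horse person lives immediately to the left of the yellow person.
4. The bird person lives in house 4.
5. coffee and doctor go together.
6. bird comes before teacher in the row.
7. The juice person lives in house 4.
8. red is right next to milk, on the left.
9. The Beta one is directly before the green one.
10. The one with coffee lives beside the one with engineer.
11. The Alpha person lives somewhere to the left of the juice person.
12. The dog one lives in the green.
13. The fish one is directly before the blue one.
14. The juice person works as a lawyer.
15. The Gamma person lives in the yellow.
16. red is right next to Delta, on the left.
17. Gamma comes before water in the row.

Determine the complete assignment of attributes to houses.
Solution:

House | Team | Drink | Color | Pet | Profession
-----------------------------------------------
  1   | Alpha | coffee | red | fish | doctor
  2   | Delta | milk | blue | horse | engineer
  3   | Gamma | tea | yellow | cat | artist
  4   | Beta | juice | white | bird | lawyer
  5   | Epsilon | water | green | dog | teacher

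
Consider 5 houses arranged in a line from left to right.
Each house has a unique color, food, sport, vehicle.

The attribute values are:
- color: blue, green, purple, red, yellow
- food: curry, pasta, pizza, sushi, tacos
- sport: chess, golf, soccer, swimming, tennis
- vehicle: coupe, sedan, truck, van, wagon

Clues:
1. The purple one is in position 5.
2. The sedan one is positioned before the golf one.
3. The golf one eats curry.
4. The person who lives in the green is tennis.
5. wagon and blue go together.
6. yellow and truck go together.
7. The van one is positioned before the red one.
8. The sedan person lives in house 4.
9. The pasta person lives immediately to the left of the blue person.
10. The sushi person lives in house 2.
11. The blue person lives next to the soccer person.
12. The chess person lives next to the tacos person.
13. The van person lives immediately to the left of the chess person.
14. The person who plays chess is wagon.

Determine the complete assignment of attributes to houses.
Solution:

House | Color | Food | Sport | Vehicle
--------------------------------------
  1   | green | pasta | tennis | van
  2   | blue | sushi | chess | wagon
  3   | yellow | tacos | soccer | truck
  4   | red | pizza | swimming | sedan
  5   | purple | curry | golf | coupe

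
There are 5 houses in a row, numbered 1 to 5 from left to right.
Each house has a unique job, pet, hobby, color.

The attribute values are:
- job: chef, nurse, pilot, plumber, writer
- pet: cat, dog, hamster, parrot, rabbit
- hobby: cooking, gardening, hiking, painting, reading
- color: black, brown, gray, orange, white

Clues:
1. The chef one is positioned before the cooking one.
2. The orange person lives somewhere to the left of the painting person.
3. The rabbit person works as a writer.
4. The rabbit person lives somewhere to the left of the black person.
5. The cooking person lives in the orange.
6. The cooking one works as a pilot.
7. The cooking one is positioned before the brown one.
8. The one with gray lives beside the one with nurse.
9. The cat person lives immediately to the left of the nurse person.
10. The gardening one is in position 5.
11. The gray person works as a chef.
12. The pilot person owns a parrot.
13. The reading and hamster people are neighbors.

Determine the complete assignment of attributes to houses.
Solution:

House | Job | Pet | Hobby | Color
---------------------------------
  1   | chef | cat | reading | gray
  2   | nurse | hamster | hiking | white
  3   | pilot | parrot | cooking | orange
  4   | writer | rabbit | painting | brown
  5   | plumber | dog | gardening | black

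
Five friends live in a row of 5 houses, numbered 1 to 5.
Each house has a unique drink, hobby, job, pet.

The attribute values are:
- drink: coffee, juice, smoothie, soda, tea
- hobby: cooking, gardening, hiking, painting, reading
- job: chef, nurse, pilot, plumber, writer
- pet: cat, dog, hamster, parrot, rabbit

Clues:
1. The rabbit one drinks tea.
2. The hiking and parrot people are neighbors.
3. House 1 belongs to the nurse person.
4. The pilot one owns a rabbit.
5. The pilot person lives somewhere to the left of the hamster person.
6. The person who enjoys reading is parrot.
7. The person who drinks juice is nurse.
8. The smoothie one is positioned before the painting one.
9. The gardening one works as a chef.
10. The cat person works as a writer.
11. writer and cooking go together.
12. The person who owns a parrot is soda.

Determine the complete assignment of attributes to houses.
Solution:

House | Drink | Hobby | Job | Pet
---------------------------------
  1   | juice | hiking | nurse | dog
  2   | soda | reading | plumber | parrot
  3   | smoothie | cooking | writer | cat
  4   | tea | painting | pilot | rabbit
  5   | coffee | gardening | chef | hamster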